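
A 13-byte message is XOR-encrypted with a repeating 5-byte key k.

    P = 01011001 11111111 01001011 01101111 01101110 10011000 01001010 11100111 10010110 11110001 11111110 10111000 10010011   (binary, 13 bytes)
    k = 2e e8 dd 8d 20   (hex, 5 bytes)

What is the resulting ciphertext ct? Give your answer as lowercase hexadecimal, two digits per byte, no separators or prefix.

771796e24eb6a23a1bd1d0504e

The 5-byte key repeats, so the effective keystream is 2e e8 dd 8d 20 2e e8 dd 8d 20 2e e8 dd.
byte 0:  89 xor  46 = 119
byte 1: 255 xor 232 =  23
byte 2:  75 xor 221 = 150
byte 3: 111 xor 141 = 226
byte 4: 110 xor  32 =  78
byte 5: 152 xor  46 = 182
byte 6:  74 xor 232 = 162
byte 7: 231 xor 221 =  58
byte 8: 150 xor 141 =  27
byte 9: 241 xor  32 = 209
byte 10: 254 xor  46 = 208
byte 11: 184 xor 232 =  80
byte 12: 147 xor 221 =  78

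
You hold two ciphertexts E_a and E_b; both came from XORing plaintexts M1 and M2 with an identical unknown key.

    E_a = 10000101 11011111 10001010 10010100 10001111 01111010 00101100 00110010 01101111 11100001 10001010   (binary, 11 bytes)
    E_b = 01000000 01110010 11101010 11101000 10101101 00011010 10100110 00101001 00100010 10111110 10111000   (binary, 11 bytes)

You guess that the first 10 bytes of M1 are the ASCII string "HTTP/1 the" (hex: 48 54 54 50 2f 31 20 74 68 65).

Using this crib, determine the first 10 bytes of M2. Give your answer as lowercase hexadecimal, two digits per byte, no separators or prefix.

8df9342c0d51aa6f253a

First, E_a ⊕ E_b = (M1 ⊕ K) ⊕ (M2 ⊕ K) = M1 ⊕ M2, so the key drops out. Then M2 = (M1 ⊕ M2) ⊕ M1 over the first 10 bytes.
byte 0: (85 ⊕ 40) ⊕ 48 = c5 ⊕ 48 = 8d
byte 1: (df ⊕ 72) ⊕ 54 = ad ⊕ 54 = f9
byte 2: (8a ⊕ ea) ⊕ 54 = 60 ⊕ 54 = 34
byte 3: (94 ⊕ e8) ⊕ 50 = 7c ⊕ 50 = 2c
byte 4: (8f ⊕ ad) ⊕ 2f = 22 ⊕ 2f = 0d
byte 5: (7a ⊕ 1a) ⊕ 31 = 60 ⊕ 31 = 51
byte 6: (2c ⊕ a6) ⊕ 20 = 8a ⊕ 20 = aa
byte 7: (32 ⊕ 29) ⊕ 74 = 1b ⊕ 74 = 6f
byte 8: (6f ⊕ 22) ⊕ 68 = 4d ⊕ 68 = 25
byte 9: (e1 ⊕ be) ⊕ 65 = 5f ⊕ 65 = 3a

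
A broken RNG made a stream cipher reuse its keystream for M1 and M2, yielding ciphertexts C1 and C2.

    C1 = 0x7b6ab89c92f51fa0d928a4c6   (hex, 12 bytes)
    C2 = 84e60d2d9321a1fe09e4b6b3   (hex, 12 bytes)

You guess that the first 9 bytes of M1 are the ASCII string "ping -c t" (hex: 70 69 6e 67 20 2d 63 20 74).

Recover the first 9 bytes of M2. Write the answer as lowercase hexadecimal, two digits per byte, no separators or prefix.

8fe5dbd621f9dd7ea4

First, C1 ⊕ C2 = (M1 ⊕ K) ⊕ (M2 ⊕ K) = M1 ⊕ M2, so the key drops out. Then M2 = (M1 ⊕ M2) ⊕ M1 over the first 9 bytes.
byte 0: (7b ⊕ 84) ⊕ 70 = ff ⊕ 70 = 8f
byte 1: (6a ⊕ e6) ⊕ 69 = 8c ⊕ 69 = e5
byte 2: (b8 ⊕ 0d) ⊕ 6e = b5 ⊕ 6e = db
byte 3: (9c ⊕ 2d) ⊕ 67 = b1 ⊕ 67 = d6
byte 4: (92 ⊕ 93) ⊕ 20 = 01 ⊕ 20 = 21
byte 5: (f5 ⊕ 21) ⊕ 2d = d4 ⊕ 2d = f9
byte 6: (1f ⊕ a1) ⊕ 63 = be ⊕ 63 = dd
byte 7: (a0 ⊕ fe) ⊕ 20 = 5e ⊕ 20 = 7e
byte 8: (d9 ⊕ 09) ⊕ 74 = d0 ⊕ 74 = a4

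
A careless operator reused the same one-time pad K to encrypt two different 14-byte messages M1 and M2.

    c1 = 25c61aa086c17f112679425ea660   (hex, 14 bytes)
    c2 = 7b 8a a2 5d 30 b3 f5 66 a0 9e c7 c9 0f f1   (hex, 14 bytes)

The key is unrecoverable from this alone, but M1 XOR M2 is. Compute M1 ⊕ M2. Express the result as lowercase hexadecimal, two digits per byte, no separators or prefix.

c1 ⊕ c2 = (M1 ⊕ K) ⊕ (M2 ⊕ K) = M1 ⊕ M2 — the shared key cancels under XOR.
25 xor 7b = 5e
c6 xor 8a = 4c
1a xor a2 = b8
a0 xor 5d = fd
86 xor 30 = b6
c1 xor b3 = 72
7f xor f5 = 8a
11 xor 66 = 77
26 xor a0 = 86
79 xor 9e = e7
42 xor c7 = 85
5e xor c9 = 97
a6 xor 0f = a9
60 xor f1 = 91

5e4cb8fdb6728a7786e78597a991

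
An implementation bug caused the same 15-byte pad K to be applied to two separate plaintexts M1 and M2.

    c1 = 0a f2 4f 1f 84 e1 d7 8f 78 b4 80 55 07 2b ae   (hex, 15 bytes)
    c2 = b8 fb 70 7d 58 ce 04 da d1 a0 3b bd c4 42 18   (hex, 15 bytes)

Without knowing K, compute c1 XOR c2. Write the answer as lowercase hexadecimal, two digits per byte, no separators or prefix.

b2093f62dc2fd355a914bbe8c369b6

c1 ⊕ c2 = (M1 ⊕ K) ⊕ (M2 ⊕ K) = M1 ⊕ M2 — the shared key cancels under XOR.
0a ^ b8 = b2
f2 ^ fb = 09
4f ^ 70 = 3f
1f ^ 7d = 62
84 ^ 58 = dc
e1 ^ ce = 2f
d7 ^ 04 = d3
8f ^ da = 55
78 ^ d1 = a9
b4 ^ a0 = 14
80 ^ 3b = bb
55 ^ bd = e8
07 ^ c4 = c3
2b ^ 42 = 69
ae ^ 18 = b6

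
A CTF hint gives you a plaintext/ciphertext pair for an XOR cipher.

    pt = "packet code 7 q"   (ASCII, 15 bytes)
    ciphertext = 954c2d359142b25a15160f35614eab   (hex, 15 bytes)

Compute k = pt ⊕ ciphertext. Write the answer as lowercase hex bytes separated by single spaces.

Since ciphertext = pt ⊕ k, XORing both sides with pt gives k = pt ⊕ ciphertext.
70 ⊕ 95 = e5
61 ⊕ 4c = 2d
63 ⊕ 2d = 4e
6b ⊕ 35 = 5e
65 ⊕ 91 = f4
74 ⊕ 42 = 36
20 ⊕ b2 = 92
63 ⊕ 5a = 39
6f ⊕ 15 = 7a
64 ⊕ 16 = 72
65 ⊕ 0f = 6a
20 ⊕ 35 = 15
37 ⊕ 61 = 56
20 ⊕ 4e = 6e
71 ⊕ ab = da

e5 2d 4e 5e f4 36 92 39 7a 72 6a 15 56 6e da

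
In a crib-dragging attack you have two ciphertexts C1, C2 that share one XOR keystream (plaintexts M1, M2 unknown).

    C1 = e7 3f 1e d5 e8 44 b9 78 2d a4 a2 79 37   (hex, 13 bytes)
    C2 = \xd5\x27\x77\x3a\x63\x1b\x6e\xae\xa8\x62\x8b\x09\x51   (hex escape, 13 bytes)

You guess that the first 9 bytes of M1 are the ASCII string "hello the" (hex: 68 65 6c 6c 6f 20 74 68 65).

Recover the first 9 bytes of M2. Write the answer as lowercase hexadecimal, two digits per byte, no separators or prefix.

5a7d0583e47fa3bee0

First, C1 ⊕ C2 = (M1 ⊕ K) ⊕ (M2 ⊕ K) = M1 ⊕ M2, so the key drops out. Then M2 = (M1 ⊕ M2) ⊕ M1 over the first 9 bytes.
byte 0: (e7 XOR d5) XOR 68 = 32 XOR 68 = 5a
byte 1: (3f XOR 27) XOR 65 = 18 XOR 65 = 7d
byte 2: (1e XOR 77) XOR 6c = 69 XOR 6c = 05
byte 3: (d5 XOR 3a) XOR 6c = ef XOR 6c = 83
byte 4: (e8 XOR 63) XOR 6f = 8b XOR 6f = e4
byte 5: (44 XOR 1b) XOR 20 = 5f XOR 20 = 7f
byte 6: (b9 XOR 6e) XOR 74 = d7 XOR 74 = a3
byte 7: (78 XOR ae) XOR 68 = d6 XOR 68 = be
byte 8: (2d XOR a8) XOR 65 = 85 XOR 65 = e0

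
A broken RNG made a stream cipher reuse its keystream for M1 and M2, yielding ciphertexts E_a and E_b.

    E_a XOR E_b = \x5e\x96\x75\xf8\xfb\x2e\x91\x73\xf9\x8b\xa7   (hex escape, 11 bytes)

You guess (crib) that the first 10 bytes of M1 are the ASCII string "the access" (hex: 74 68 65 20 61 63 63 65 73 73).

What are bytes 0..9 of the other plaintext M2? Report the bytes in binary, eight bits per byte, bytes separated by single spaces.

00101010 11111110 00010000 11011000 10011010 01001101 11110010 00010110 10001010 11111000

Since E_a ⊕ E_b = M1 ⊕ M2, XORing with the guessed M1 bytes yields the corresponding M2 bytes: M2 = (E_a ⊕ E_b) ⊕ M1.
5e xor 74 = 2a
96 xor 68 = fe
75 xor 65 = 10
f8 xor 20 = d8
fb xor 61 = 9a
2e xor 63 = 4d
91 xor 63 = f2
73 xor 65 = 16
f9 xor 73 = 8a
8b xor 73 = f8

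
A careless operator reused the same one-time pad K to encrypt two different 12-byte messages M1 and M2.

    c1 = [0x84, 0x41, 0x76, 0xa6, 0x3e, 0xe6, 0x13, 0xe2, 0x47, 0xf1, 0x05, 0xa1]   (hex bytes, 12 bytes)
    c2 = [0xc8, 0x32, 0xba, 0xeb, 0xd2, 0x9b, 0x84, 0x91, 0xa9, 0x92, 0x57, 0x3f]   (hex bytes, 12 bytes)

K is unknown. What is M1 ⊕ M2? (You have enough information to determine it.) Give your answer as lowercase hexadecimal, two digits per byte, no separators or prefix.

4c73cc4dec7d9773ee63529e

c1 ⊕ c2 = (M1 ⊕ K) ⊕ (M2 ⊕ K) = M1 ⊕ M2 — the shared key cancels under XOR.
10000100 ⊕ 11001000 = 01001100
01000001 ⊕ 00110010 = 01110011
01110110 ⊕ 10111010 = 11001100
10100110 ⊕ 11101011 = 01001101
00111110 ⊕ 11010010 = 11101100
11100110 ⊕ 10011011 = 01111101
00010011 ⊕ 10000100 = 10010111
11100010 ⊕ 10010001 = 01110011
01000111 ⊕ 10101001 = 11101110
11110001 ⊕ 10010010 = 01100011
00000101 ⊕ 01010111 = 01010010
10100001 ⊕ 00111111 = 10011110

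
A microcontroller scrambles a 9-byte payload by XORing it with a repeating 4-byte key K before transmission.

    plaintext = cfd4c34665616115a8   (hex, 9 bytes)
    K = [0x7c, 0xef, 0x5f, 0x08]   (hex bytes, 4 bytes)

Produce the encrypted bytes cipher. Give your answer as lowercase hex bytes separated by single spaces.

b3 3b 9c 4e 19 8e 3e 1d d4

The 4-byte key repeats, so the effective keystream is 7c ef 5f 08 7c ef 5f 08 7c.
byte 0: 207 xor 124 = 179
byte 1: 212 xor 239 =  59
byte 2: 195 xor  95 = 156
byte 3:  70 xor   8 =  78
byte 4: 101 xor 124 =  25
byte 5:  97 xor 239 = 142
byte 6:  97 xor  95 =  62
byte 7:  21 xor   8 =  29
byte 8: 168 xor 124 = 212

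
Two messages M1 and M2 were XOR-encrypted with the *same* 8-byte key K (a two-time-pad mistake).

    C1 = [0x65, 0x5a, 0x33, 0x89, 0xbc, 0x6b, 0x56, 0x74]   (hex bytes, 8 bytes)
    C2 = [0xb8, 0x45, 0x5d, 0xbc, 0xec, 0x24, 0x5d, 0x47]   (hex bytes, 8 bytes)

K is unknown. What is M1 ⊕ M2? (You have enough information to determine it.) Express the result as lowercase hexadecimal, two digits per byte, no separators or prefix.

dd1f6e35504f0b33

C1 ⊕ C2 = (M1 ⊕ K) ⊕ (M2 ⊕ K) = M1 ⊕ M2 — the shared key cancels under XOR.
byte 0: 101 ⊕ 184 = 221
byte 1:  90 ⊕  69 =  31
byte 2:  51 ⊕  93 = 110
byte 3: 137 ⊕ 188 =  53
byte 4: 188 ⊕ 236 =  80
byte 5: 107 ⊕  36 =  79
byte 6:  86 ⊕  93 =  11
byte 7: 116 ⊕  71 =  51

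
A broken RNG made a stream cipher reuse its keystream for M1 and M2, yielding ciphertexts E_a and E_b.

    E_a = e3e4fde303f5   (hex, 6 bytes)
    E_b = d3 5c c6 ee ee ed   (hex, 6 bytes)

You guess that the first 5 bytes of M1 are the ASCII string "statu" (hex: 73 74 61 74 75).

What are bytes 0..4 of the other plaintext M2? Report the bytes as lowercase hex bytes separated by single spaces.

43 cc 5a 79 98

First, E_a ⊕ E_b = (M1 ⊕ K) ⊕ (M2 ⊕ K) = M1 ⊕ M2, so the key drops out. Then M2 = (M1 ⊕ M2) ⊕ M1 over the first 5 bytes.
byte 0: (e3 xor d3) xor 73 = 30 xor 73 = 43
byte 1: (e4 xor 5c) xor 74 = b8 xor 74 = cc
byte 2: (fd xor c6) xor 61 = 3b xor 61 = 5a
byte 3: (e3 xor ee) xor 74 = 0d xor 74 = 79
byte 4: (03 xor ee) xor 75 = ed xor 75 = 98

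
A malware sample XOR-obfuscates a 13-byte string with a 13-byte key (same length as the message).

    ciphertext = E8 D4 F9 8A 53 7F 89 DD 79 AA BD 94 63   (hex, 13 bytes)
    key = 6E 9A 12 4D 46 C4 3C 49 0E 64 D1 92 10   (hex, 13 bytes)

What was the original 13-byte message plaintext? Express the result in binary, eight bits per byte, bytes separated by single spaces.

10000110 01001110 11101011 11000111 00010101 10111011 10110101 10010100 01110111 11001110 01101100 00000110 01110011

232 ^ 110 = 134
212 ^ 154 =  78
249 ^  18 = 235
138 ^  77 = 199
 83 ^  70 =  21
127 ^ 196 = 187
137 ^  60 = 181
221 ^  73 = 148
121 ^  14 = 119
170 ^ 100 = 206
189 ^ 209 = 108
148 ^ 146 =   6
 99 ^  16 = 115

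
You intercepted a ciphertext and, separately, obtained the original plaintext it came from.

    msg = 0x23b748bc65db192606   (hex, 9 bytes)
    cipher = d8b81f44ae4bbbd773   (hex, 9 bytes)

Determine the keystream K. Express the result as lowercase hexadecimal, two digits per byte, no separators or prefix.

fb0f57f8cb90a2f175

Since cipher = msg ⊕ K, XORing both sides with msg gives K = msg ⊕ cipher.
byte 0: 23 XOR d8 = fb
byte 1: b7 XOR b8 = 0f
byte 2: 48 XOR 1f = 57
byte 3: bc XOR 44 = f8
byte 4: 65 XOR ae = cb
byte 5: db XOR 4b = 90
byte 6: 19 XOR bb = a2
byte 7: 26 XOR d7 = f1
byte 8: 06 XOR 73 = 75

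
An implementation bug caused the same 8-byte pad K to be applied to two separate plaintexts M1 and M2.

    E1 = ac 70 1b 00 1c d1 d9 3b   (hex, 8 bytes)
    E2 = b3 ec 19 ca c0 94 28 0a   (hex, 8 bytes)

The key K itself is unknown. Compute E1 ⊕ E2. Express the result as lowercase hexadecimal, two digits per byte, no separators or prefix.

E1 ⊕ E2 = (M1 ⊕ K) ⊕ (M2 ⊕ K) = M1 ⊕ M2 — the shared key cancels under XOR.
byte 0: 10101100 XOR 10110011 = 00011111
byte 1: 01110000 XOR 11101100 = 10011100
byte 2: 00011011 XOR 00011001 = 00000010
byte 3: 00000000 XOR 11001010 = 11001010
byte 4: 00011100 XOR 11000000 = 11011100
byte 5: 11010001 XOR 10010100 = 01000101
byte 6: 11011001 XOR 00101000 = 11110001
byte 7: 00111011 XOR 00001010 = 00110001

1f9c02cadc45f131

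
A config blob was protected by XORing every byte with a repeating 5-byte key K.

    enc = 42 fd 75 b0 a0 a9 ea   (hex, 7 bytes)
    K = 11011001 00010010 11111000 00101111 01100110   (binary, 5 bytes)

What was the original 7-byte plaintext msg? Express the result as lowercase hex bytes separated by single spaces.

The 5-byte key repeats, so the effective keystream is d9 12 f8 2f 66 d9 12.
byte 0: 42 ⊕ d9 = 9b
byte 1: fd ⊕ 12 = ef
byte 2: 75 ⊕ f8 = 8d
byte 3: b0 ⊕ 2f = 9f
byte 4: a0 ⊕ 66 = c6
byte 5: a9 ⊕ d9 = 70
byte 6: ea ⊕ 12 = f8

9b ef 8d 9f c6 70 f8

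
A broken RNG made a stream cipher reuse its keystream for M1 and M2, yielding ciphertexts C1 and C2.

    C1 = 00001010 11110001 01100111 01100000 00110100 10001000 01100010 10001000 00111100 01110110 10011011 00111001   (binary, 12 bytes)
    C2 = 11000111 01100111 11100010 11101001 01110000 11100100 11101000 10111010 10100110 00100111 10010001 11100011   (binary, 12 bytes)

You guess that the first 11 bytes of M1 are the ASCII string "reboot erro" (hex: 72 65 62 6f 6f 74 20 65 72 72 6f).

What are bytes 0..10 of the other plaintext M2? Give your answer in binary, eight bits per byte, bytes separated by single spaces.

10111111 11110011 11100111 11100110 00101011 00011000 10101010 01010111 11101000 00100011 01100101

First, C1 ⊕ C2 = (M1 ⊕ K) ⊕ (M2 ⊕ K) = M1 ⊕ M2, so the key drops out. Then M2 = (M1 ⊕ M2) ⊕ M1 over the first 11 bytes.
byte 0: (0a ⊕ c7) ⊕ 72 = cd ⊕ 72 = bf
byte 1: (f1 ⊕ 67) ⊕ 65 = 96 ⊕ 65 = f3
byte 2: (67 ⊕ e2) ⊕ 62 = 85 ⊕ 62 = e7
byte 3: (60 ⊕ e9) ⊕ 6f = 89 ⊕ 6f = e6
byte 4: (34 ⊕ 70) ⊕ 6f = 44 ⊕ 6f = 2b
byte 5: (88 ⊕ e4) ⊕ 74 = 6c ⊕ 74 = 18
byte 6: (62 ⊕ e8) ⊕ 20 = 8a ⊕ 20 = aa
byte 7: (88 ⊕ ba) ⊕ 65 = 32 ⊕ 65 = 57
byte 8: (3c ⊕ a6) ⊕ 72 = 9a ⊕ 72 = e8
byte 9: (76 ⊕ 27) ⊕ 72 = 51 ⊕ 72 = 23
byte 10: (9b ⊕ 91) ⊕ 6f = 0a ⊕ 6f = 65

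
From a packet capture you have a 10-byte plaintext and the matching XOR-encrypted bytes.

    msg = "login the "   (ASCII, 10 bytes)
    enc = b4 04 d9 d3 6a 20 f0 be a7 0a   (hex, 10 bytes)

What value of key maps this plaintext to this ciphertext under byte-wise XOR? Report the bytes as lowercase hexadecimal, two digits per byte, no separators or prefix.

d86bbeba040084d6c22a

Since enc = msg ⊕ key, XORing both sides with msg gives key = msg ⊕ enc.
6c XOR b4 = d8
6f XOR 04 = 6b
67 XOR d9 = be
69 XOR d3 = ba
6e XOR 6a = 04
20 XOR 20 = 00
74 XOR f0 = 84
68 XOR be = d6
65 XOR a7 = c2
20 XOR 0a = 2a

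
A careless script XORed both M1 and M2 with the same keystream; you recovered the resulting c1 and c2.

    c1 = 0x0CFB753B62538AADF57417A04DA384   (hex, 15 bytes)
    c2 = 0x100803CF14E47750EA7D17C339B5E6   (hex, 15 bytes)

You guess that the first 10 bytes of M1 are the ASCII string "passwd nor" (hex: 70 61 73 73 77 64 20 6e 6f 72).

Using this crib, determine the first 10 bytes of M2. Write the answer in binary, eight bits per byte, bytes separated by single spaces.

01101100 10010010 00000101 10000111 00000001 11010011 11011101 10010011 01110000 01111011

First, c1 ⊕ c2 = (M1 ⊕ K) ⊕ (M2 ⊕ K) = M1 ⊕ M2, so the key drops out. Then M2 = (M1 ⊕ M2) ⊕ M1 over the first 10 bytes.
byte 0: (0c xor 10) xor 70 = 1c xor 70 = 6c
byte 1: (fb xor 08) xor 61 = f3 xor 61 = 92
byte 2: (75 xor 03) xor 73 = 76 xor 73 = 05
byte 3: (3b xor cf) xor 73 = f4 xor 73 = 87
byte 4: (62 xor 14) xor 77 = 76 xor 77 = 01
byte 5: (53 xor e4) xor 64 = b7 xor 64 = d3
byte 6: (8a xor 77) xor 20 = fd xor 20 = dd
byte 7: (ad xor 50) xor 6e = fd xor 6e = 93
byte 8: (f5 xor ea) xor 6f = 1f xor 6f = 70
byte 9: (74 xor 7d) xor 72 = 09 xor 72 = 7b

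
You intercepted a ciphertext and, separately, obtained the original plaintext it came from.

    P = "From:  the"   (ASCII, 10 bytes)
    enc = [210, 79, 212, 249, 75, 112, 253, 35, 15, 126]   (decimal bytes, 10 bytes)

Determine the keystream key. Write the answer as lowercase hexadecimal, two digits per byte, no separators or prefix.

Since enc = P ⊕ key, XORing both sides with P gives key = P ⊕ enc.
byte 0: 46 ^ d2 = 94
byte 1: 72 ^ 4f = 3d
byte 2: 6f ^ d4 = bb
byte 3: 6d ^ f9 = 94
byte 4: 3a ^ 4b = 71
byte 5: 20 ^ 70 = 50
byte 6: 20 ^ fd = dd
byte 7: 74 ^ 23 = 57
byte 8: 68 ^ 0f = 67
byte 9: 65 ^ 7e = 1b

943dbb947150dd57671b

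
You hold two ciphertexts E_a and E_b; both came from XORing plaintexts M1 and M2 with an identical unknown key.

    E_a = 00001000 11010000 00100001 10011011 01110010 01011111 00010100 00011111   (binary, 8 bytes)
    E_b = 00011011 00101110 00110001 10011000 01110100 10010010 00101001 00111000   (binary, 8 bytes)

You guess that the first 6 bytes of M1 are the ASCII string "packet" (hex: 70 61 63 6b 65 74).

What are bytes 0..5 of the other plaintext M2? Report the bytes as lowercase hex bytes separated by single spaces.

63 9f 73 68 63 b9

First, E_a ⊕ E_b = (M1 ⊕ K) ⊕ (M2 ⊕ K) = M1 ⊕ M2, so the key drops out. Then M2 = (M1 ⊕ M2) ⊕ M1 over the first 6 bytes.
byte 0: (08 ^ 1b) ^ 70 = 13 ^ 70 = 63
byte 1: (d0 ^ 2e) ^ 61 = fe ^ 61 = 9f
byte 2: (21 ^ 31) ^ 63 = 10 ^ 63 = 73
byte 3: (9b ^ 98) ^ 6b = 03 ^ 6b = 68
byte 4: (72 ^ 74) ^ 65 = 06 ^ 65 = 63
byte 5: (5f ^ 92) ^ 74 = cd ^ 74 = b9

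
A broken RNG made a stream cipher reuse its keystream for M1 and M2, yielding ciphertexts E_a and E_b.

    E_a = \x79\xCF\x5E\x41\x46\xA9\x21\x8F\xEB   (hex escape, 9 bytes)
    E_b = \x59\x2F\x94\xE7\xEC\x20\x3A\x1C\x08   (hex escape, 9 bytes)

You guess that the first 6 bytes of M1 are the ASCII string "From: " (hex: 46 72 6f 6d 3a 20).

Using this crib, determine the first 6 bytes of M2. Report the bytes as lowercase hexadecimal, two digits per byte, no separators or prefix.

6692a5cb90a9

First, E_a ⊕ E_b = (M1 ⊕ K) ⊕ (M2 ⊕ K) = M1 ⊕ M2, so the key drops out. Then M2 = (M1 ⊕ M2) ⊕ M1 over the first 6 bytes.
byte 0: (79 XOR 59) XOR 46 = 20 XOR 46 = 66
byte 1: (cf XOR 2f) XOR 72 = e0 XOR 72 = 92
byte 2: (5e XOR 94) XOR 6f = ca XOR 6f = a5
byte 3: (41 XOR e7) XOR 6d = a6 XOR 6d = cb
byte 4: (46 XOR ec) XOR 3a = aa XOR 3a = 90
byte 5: (a9 XOR 20) XOR 20 = 89 XOR 20 = a9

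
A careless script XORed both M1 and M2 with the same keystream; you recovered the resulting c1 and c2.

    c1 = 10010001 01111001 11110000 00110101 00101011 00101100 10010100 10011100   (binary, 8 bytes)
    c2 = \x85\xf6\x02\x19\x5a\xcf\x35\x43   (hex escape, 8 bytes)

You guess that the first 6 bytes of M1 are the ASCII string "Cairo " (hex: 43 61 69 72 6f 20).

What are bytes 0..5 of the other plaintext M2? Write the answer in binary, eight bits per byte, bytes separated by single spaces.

First, c1 ⊕ c2 = (M1 ⊕ K) ⊕ (M2 ⊕ K) = M1 ⊕ M2, so the key drops out. Then M2 = (M1 ⊕ M2) ⊕ M1 over the first 6 bytes.
byte 0: (91 ⊕ 85) ⊕ 43 = 14 ⊕ 43 = 57
byte 1: (79 ⊕ f6) ⊕ 61 = 8f ⊕ 61 = ee
byte 2: (f0 ⊕ 02) ⊕ 69 = f2 ⊕ 69 = 9b
byte 3: (35 ⊕ 19) ⊕ 72 = 2c ⊕ 72 = 5e
byte 4: (2b ⊕ 5a) ⊕ 6f = 71 ⊕ 6f = 1e
byte 5: (2c ⊕ cf) ⊕ 20 = e3 ⊕ 20 = c3

01010111 11101110 10011011 01011110 00011110 11000011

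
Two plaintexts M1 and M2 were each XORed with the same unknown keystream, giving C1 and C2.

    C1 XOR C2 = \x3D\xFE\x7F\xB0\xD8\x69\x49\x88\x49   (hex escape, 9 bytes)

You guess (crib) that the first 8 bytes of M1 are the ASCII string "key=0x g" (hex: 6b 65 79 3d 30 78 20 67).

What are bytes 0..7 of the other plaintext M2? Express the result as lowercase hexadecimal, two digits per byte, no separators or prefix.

569b068de81169ef

Since C1 ⊕ C2 = M1 ⊕ M2, XORing with the guessed M1 bytes yields the corresponding M2 bytes: M2 = (C1 ⊕ C2) ⊕ M1.
byte 0: 3d xor 6b = 56
byte 1: fe xor 65 = 9b
byte 2: 7f xor 79 = 06
byte 3: b0 xor 3d = 8d
byte 4: d8 xor 30 = e8
byte 5: 69 xor 78 = 11
byte 6: 49 xor 20 = 69
byte 7: 88 xor 67 = ef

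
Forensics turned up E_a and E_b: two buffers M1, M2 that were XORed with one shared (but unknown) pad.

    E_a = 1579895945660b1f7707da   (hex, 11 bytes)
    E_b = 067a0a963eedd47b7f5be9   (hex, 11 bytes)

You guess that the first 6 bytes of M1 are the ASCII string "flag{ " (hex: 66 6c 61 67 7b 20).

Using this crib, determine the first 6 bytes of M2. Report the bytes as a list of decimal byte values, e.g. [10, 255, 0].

[117, 111, 226, 168, 0, 171]

First, E_a ⊕ E_b = (M1 ⊕ K) ⊕ (M2 ⊕ K) = M1 ⊕ M2, so the key drops out. Then M2 = (M1 ⊕ M2) ⊕ M1 over the first 6 bytes.
byte 0: (15 xor 06) xor 66 = 13 xor 66 = 75
byte 1: (79 xor 7a) xor 6c = 03 xor 6c = 6f
byte 2: (89 xor 0a) xor 61 = 83 xor 61 = e2
byte 3: (59 xor 96) xor 67 = cf xor 67 = a8
byte 4: (45 xor 3e) xor 7b = 7b xor 7b = 00
byte 5: (66 xor ed) xor 20 = 8b xor 20 = ab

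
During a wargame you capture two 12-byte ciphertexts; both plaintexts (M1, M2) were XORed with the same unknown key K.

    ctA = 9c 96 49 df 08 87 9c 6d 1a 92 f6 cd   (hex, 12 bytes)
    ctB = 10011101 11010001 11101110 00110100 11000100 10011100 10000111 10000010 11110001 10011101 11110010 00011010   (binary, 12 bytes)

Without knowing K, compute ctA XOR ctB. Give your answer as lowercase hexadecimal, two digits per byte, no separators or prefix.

0147a7ebcc1b1befeb0f04d7

ctA ⊕ ctB = (M1 ⊕ K) ⊕ (M2 ⊕ K) = M1 ⊕ M2 — the shared key cancels under XOR.
9c xor 9d = 01
96 xor d1 = 47
49 xor ee = a7
df xor 34 = eb
08 xor c4 = cc
87 xor 9c = 1b
9c xor 87 = 1b
6d xor 82 = ef
1a xor f1 = eb
92 xor 9d = 0f
f6 xor f2 = 04
cd xor 1a = d7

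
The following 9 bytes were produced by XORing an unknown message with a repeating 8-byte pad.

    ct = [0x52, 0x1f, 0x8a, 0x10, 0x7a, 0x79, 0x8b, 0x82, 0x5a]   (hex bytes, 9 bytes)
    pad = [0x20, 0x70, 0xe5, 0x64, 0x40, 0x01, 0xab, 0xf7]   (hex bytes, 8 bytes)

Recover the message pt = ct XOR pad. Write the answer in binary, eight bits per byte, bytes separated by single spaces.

01110010 01101111 01101111 01110100 00111010 01111000 00100000 01110101 01111010

The 8-byte key repeats, so the effective keystream is 20 70 e5 64 40 01 ab f7 20.
byte 0:  82 XOR  32 = 114
byte 1:  31 XOR 112 = 111
byte 2: 138 XOR 229 = 111
byte 3:  16 XOR 100 = 116
byte 4: 122 XOR  64 =  58
byte 5: 121 XOR   1 = 120
byte 6: 139 XOR 171 =  32
byte 7: 130 XOR 247 = 117
byte 8:  90 XOR  32 = 122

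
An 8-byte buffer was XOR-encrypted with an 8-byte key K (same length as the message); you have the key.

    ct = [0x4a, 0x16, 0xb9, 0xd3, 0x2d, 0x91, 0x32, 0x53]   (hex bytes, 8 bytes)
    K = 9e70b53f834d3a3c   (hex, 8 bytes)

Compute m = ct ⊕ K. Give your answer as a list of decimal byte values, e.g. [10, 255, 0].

[212, 102, 12, 236, 174, 220, 8, 111]

4a ⊕ 9e = d4
16 ⊕ 70 = 66
b9 ⊕ b5 = 0c
d3 ⊕ 3f = ec
2d ⊕ 83 = ae
91 ⊕ 4d = dc
32 ⊕ 3a = 08
53 ⊕ 3c = 6f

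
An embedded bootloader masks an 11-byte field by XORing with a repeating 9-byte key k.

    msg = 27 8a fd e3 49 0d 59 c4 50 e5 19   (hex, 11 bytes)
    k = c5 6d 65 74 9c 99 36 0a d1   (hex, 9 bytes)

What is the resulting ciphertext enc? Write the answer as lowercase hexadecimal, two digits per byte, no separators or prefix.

The 9-byte key repeats, so the effective keystream is c5 6d 65 74 9c 99 36 0a d1 c5 6d.
byte 0: 27 ⊕ c5 = e2
byte 1: 8a ⊕ 6d = e7
byte 2: fd ⊕ 65 = 98
byte 3: e3 ⊕ 74 = 97
byte 4: 49 ⊕ 9c = d5
byte 5: 0d ⊕ 99 = 94
byte 6: 59 ⊕ 36 = 6f
byte 7: c4 ⊕ 0a = ce
byte 8: 50 ⊕ d1 = 81
byte 9: e5 ⊕ c5 = 20
byte 10: 19 ⊕ 6d = 74

e2e79897d5946fce812074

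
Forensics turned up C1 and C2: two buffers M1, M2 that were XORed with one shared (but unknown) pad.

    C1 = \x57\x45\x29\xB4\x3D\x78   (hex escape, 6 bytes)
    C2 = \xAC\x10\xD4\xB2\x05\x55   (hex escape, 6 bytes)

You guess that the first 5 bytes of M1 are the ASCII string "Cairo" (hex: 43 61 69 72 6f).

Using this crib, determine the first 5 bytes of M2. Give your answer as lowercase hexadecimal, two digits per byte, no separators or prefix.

b834947457

First, C1 ⊕ C2 = (M1 ⊕ K) ⊕ (M2 ⊕ K) = M1 ⊕ M2, so the key drops out. Then M2 = (M1 ⊕ M2) ⊕ M1 over the first 5 bytes.
byte 0: (57 xor ac) xor 43 = fb xor 43 = b8
byte 1: (45 xor 10) xor 61 = 55 xor 61 = 34
byte 2: (29 xor d4) xor 69 = fd xor 69 = 94
byte 3: (b4 xor b2) xor 72 = 06 xor 72 = 74
byte 4: (3d xor 05) xor 6f = 38 xor 6f = 57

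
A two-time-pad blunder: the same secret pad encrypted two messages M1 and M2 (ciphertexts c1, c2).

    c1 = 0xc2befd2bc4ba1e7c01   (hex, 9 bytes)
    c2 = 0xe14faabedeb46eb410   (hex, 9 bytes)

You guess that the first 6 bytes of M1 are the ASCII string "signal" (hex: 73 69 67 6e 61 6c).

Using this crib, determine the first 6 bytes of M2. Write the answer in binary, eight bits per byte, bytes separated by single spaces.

01010000 10011000 00110000 11111011 01111011 01100010

First, c1 ⊕ c2 = (M1 ⊕ K) ⊕ (M2 ⊕ K) = M1 ⊕ M2, so the key drops out. Then M2 = (M1 ⊕ M2) ⊕ M1 over the first 6 bytes.
byte 0: (c2 ⊕ e1) ⊕ 73 = 23 ⊕ 73 = 50
byte 1: (be ⊕ 4f) ⊕ 69 = f1 ⊕ 69 = 98
byte 2: (fd ⊕ aa) ⊕ 67 = 57 ⊕ 67 = 30
byte 3: (2b ⊕ be) ⊕ 6e = 95 ⊕ 6e = fb
byte 4: (c4 ⊕ de) ⊕ 61 = 1a ⊕ 61 = 7b
byte 5: (ba ⊕ b4) ⊕ 6c = 0e ⊕ 6c = 62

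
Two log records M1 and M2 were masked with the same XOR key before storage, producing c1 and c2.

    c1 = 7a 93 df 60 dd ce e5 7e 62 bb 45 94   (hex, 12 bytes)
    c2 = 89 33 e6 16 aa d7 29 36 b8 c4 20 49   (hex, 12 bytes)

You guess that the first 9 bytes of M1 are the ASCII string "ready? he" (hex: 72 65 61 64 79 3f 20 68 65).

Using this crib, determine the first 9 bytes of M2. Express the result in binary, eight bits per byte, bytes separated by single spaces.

10000001 11000101 01011000 00010010 00001110 00100110 11101100 00100000 10111111

First, c1 ⊕ c2 = (M1 ⊕ K) ⊕ (M2 ⊕ K) = M1 ⊕ M2, so the key drops out. Then M2 = (M1 ⊕ M2) ⊕ M1 over the first 9 bytes.
byte 0: (7a xor 89) xor 72 = f3 xor 72 = 81
byte 1: (93 xor 33) xor 65 = a0 xor 65 = c5
byte 2: (df xor e6) xor 61 = 39 xor 61 = 58
byte 3: (60 xor 16) xor 64 = 76 xor 64 = 12
byte 4: (dd xor aa) xor 79 = 77 xor 79 = 0e
byte 5: (ce xor d7) xor 3f = 19 xor 3f = 26
byte 6: (e5 xor 29) xor 20 = cc xor 20 = ec
byte 7: (7e xor 36) xor 68 = 48 xor 68 = 20
byte 8: (62 xor b8) xor 65 = da xor 65 = bf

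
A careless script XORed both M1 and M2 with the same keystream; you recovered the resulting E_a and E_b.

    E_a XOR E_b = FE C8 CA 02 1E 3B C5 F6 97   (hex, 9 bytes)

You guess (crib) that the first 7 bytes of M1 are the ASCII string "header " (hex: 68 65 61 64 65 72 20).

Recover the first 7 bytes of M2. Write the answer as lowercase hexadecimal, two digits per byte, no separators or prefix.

96adab667b49e5

Since E_a ⊕ E_b = M1 ⊕ M2, XORing with the guessed M1 bytes yields the corresponding M2 bytes: M2 = (E_a ⊕ E_b) ⊕ M1.
byte 0: fe XOR 68 = 96
byte 1: c8 XOR 65 = ad
byte 2: ca XOR 61 = ab
byte 3: 02 XOR 64 = 66
byte 4: 1e XOR 65 = 7b
byte 5: 3b XOR 72 = 49
byte 6: c5 XOR 20 = e5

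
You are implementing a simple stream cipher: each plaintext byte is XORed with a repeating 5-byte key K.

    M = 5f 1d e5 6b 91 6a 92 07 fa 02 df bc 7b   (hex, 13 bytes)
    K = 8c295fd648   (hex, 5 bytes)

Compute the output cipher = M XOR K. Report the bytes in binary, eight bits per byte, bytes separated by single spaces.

11010011 00110100 10111010 10111101 11011001 11100110 10111011 01011000 00101100 01001010 01010011 10010101 00100100

The 5-byte key repeats, so the effective keystream is 8c 29 5f d6 48 8c 29 5f d6 48 8c 29 5f.
byte 0: 5f xor 8c = d3
byte 1: 1d xor 29 = 34
byte 2: e5 xor 5f = ba
byte 3: 6b xor d6 = bd
byte 4: 91 xor 48 = d9
byte 5: 6a xor 8c = e6
byte 6: 92 xor 29 = bb
byte 7: 07 xor 5f = 58
byte 8: fa xor d6 = 2c
byte 9: 02 xor 48 = 4a
byte 10: df xor 8c = 53
byte 11: bc xor 29 = 95
byte 12: 7b xor 5f = 24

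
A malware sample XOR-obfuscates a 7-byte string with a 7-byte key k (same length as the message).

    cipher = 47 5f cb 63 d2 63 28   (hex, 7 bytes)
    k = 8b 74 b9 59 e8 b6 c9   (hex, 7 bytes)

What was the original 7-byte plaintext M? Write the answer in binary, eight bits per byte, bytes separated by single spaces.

47 XOR 8b = cc
5f XOR 74 = 2b
cb XOR b9 = 72
63 XOR 59 = 3a
d2 XOR e8 = 3a
63 XOR b6 = d5
28 XOR c9 = e1

11001100 00101011 01110010 00111010 00111010 11010101 11100001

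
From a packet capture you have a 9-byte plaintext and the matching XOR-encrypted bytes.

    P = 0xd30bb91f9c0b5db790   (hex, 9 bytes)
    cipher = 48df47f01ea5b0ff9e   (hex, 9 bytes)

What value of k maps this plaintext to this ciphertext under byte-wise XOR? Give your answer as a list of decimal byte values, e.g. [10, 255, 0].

Since cipher = P ⊕ k, XORing both sides with P gives k = P ⊕ cipher.
d3 xor 48 = 9b
0b xor df = d4
b9 xor 47 = fe
1f xor f0 = ef
9c xor 1e = 82
0b xor a5 = ae
5d xor b0 = ed
b7 xor ff = 48
90 xor 9e = 0e

[155, 212, 254, 239, 130, 174, 237, 72, 14]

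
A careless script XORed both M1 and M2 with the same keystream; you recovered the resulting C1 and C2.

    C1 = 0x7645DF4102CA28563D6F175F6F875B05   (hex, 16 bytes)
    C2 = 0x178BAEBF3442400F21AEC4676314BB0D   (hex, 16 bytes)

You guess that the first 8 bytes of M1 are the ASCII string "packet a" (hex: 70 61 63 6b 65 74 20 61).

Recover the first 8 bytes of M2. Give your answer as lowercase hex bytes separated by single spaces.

First, C1 ⊕ C2 = (M1 ⊕ K) ⊕ (M2 ⊕ K) = M1 ⊕ M2, so the key drops out. Then M2 = (M1 ⊕ M2) ⊕ M1 over the first 8 bytes.
byte 0: (76 ^ 17) ^ 70 = 61 ^ 70 = 11
byte 1: (45 ^ 8b) ^ 61 = ce ^ 61 = af
byte 2: (df ^ ae) ^ 63 = 71 ^ 63 = 12
byte 3: (41 ^ bf) ^ 6b = fe ^ 6b = 95
byte 4: (02 ^ 34) ^ 65 = 36 ^ 65 = 53
byte 5: (ca ^ 42) ^ 74 = 88 ^ 74 = fc
byte 6: (28 ^ 40) ^ 20 = 68 ^ 20 = 48
byte 7: (56 ^ 0f) ^ 61 = 59 ^ 61 = 38

11 af 12 95 53 fc 48 38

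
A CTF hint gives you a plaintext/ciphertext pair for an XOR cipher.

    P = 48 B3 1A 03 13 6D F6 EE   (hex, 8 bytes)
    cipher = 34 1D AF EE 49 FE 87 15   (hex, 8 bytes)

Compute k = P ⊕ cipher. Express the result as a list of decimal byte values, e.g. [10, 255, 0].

Since cipher = P ⊕ k, XORing both sides with P gives k = P ⊕ cipher.
48 ⊕ 34 = 7c
b3 ⊕ 1d = ae
1a ⊕ af = b5
03 ⊕ ee = ed
13 ⊕ 49 = 5a
6d ⊕ fe = 93
f6 ⊕ 87 = 71
ee ⊕ 15 = fb

[124, 174, 181, 237, 90, 147, 113, 251]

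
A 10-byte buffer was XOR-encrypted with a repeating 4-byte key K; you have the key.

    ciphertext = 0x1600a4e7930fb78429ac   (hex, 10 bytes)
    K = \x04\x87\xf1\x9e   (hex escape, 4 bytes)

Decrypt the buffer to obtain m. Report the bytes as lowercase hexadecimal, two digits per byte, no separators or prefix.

The 4-byte key repeats, so the effective keystream is 04 87 f1 9e 04 87 f1 9e 04 87.
byte 0: 00010110 xor 00000100 = 00010010
byte 1: 00000000 xor 10000111 = 10000111
byte 2: 10100100 xor 11110001 = 01010101
byte 3: 11100111 xor 10011110 = 01111001
byte 4: 10010011 xor 00000100 = 10010111
byte 5: 00001111 xor 10000111 = 10001000
byte 6: 10110111 xor 11110001 = 01000110
byte 7: 10000100 xor 10011110 = 00011010
byte 8: 00101001 xor 00000100 = 00101101
byte 9: 10101100 xor 10000111 = 00101011

128755799788461a2d2b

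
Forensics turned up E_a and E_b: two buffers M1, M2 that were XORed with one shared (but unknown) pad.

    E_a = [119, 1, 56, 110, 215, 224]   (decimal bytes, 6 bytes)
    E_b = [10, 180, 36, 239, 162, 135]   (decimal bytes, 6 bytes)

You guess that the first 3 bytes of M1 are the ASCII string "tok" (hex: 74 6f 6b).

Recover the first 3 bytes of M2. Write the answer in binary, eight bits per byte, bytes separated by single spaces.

00001001 11011010 01110111

First, E_a ⊕ E_b = (M1 ⊕ K) ⊕ (M2 ⊕ K) = M1 ⊕ M2, so the key drops out. Then M2 = (M1 ⊕ M2) ⊕ M1 over the first 3 bytes.
byte 0: (77 xor 0a) xor 74 = 7d xor 74 = 09
byte 1: (01 xor b4) xor 6f = b5 xor 6f = da
byte 2: (38 xor 24) xor 6b = 1c xor 6b = 77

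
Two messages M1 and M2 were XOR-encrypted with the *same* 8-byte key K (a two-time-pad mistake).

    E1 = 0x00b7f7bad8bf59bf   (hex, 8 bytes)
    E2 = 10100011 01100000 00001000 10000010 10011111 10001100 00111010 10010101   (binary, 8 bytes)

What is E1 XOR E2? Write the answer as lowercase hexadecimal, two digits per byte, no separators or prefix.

E1 ⊕ E2 = (M1 ⊕ K) ⊕ (M2 ⊕ K) = M1 ⊕ M2 — the shared key cancels under XOR.
00 ^ a3 = a3
b7 ^ 60 = d7
f7 ^ 08 = ff
ba ^ 82 = 38
d8 ^ 9f = 47
bf ^ 8c = 33
59 ^ 3a = 63
bf ^ 95 = 2a

a3d7ff384733632a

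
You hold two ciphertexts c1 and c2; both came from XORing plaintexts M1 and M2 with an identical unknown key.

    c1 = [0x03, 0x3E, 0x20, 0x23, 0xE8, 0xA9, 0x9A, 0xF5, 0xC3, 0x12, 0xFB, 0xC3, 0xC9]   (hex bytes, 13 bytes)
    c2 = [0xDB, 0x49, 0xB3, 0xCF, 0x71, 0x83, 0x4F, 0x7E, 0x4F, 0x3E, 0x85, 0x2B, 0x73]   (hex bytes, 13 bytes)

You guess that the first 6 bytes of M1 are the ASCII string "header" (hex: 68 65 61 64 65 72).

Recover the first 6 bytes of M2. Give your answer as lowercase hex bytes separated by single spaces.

b0 12 f2 88 fc 58

First, c1 ⊕ c2 = (M1 ⊕ K) ⊕ (M2 ⊕ K) = M1 ⊕ M2, so the key drops out. Then M2 = (M1 ⊕ M2) ⊕ M1 over the first 6 bytes.
byte 0: (03 ⊕ db) ⊕ 68 = d8 ⊕ 68 = b0
byte 1: (3e ⊕ 49) ⊕ 65 = 77 ⊕ 65 = 12
byte 2: (20 ⊕ b3) ⊕ 61 = 93 ⊕ 61 = f2
byte 3: (23 ⊕ cf) ⊕ 64 = ec ⊕ 64 = 88
byte 4: (e8 ⊕ 71) ⊕ 65 = 99 ⊕ 65 = fc
byte 5: (a9 ⊕ 83) ⊕ 72 = 2a ⊕ 72 = 58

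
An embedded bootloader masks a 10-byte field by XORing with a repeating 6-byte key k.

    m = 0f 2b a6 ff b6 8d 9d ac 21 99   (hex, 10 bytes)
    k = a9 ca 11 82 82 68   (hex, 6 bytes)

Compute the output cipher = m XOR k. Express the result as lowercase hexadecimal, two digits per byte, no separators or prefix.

The 6-byte key repeats, so the effective keystream is a9 ca 11 82 82 68 a9 ca 11 82.
byte 0: 0f ⊕ a9 = a6
byte 1: 2b ⊕ ca = e1
byte 2: a6 ⊕ 11 = b7
byte 3: ff ⊕ 82 = 7d
byte 4: b6 ⊕ 82 = 34
byte 5: 8d ⊕ 68 = e5
byte 6: 9d ⊕ a9 = 34
byte 7: ac ⊕ ca = 66
byte 8: 21 ⊕ 11 = 30
byte 9: 99 ⊕ 82 = 1b

a6e1b77d34e53466301b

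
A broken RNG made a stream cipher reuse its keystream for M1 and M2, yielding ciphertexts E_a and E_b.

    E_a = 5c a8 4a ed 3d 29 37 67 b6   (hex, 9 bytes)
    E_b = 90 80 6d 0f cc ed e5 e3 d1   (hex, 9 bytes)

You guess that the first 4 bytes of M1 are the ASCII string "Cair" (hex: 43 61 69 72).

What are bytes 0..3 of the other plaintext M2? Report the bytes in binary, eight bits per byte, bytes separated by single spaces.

10001111 01001001 01001110 10010000

First, E_a ⊕ E_b = (M1 ⊕ K) ⊕ (M2 ⊕ K) = M1 ⊕ M2, so the key drops out. Then M2 = (M1 ⊕ M2) ⊕ M1 over the first 4 bytes.
byte 0: (5c ^ 90) ^ 43 = cc ^ 43 = 8f
byte 1: (a8 ^ 80) ^ 61 = 28 ^ 61 = 49
byte 2: (4a ^ 6d) ^ 69 = 27 ^ 69 = 4e
byte 3: (ed ^ 0f) ^ 72 = e2 ^ 72 = 90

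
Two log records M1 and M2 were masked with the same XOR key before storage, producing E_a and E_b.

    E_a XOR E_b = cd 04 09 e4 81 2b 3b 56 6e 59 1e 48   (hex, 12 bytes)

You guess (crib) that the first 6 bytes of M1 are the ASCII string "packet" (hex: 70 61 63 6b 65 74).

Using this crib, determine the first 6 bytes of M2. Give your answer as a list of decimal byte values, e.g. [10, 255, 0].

Since E_a ⊕ E_b = M1 ⊕ M2, XORing with the guessed M1 bytes yields the corresponding M2 bytes: M2 = (E_a ⊕ E_b) ⊕ M1.
205 XOR 112 = 189
  4 XOR  97 = 101
  9 XOR  99 = 106
228 XOR 107 = 143
129 XOR 101 = 228
 43 XOR 116 =  95

[189, 101, 106, 143, 228, 95]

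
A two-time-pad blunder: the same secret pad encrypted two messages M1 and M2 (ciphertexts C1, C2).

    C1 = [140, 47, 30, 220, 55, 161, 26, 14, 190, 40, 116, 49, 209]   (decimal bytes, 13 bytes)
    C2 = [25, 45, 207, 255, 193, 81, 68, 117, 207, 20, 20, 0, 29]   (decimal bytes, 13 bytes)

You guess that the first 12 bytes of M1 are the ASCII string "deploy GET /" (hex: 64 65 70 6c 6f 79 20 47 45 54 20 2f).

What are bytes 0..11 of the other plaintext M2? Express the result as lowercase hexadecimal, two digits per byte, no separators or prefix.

f167a14f99897e3c3468401e

First, C1 ⊕ C2 = (M1 ⊕ K) ⊕ (M2 ⊕ K) = M1 ⊕ M2, so the key drops out. Then M2 = (M1 ⊕ M2) ⊕ M1 over the first 12 bytes.
byte 0: (8c XOR 19) XOR 64 = 95 XOR 64 = f1
byte 1: (2f XOR 2d) XOR 65 = 02 XOR 65 = 67
byte 2: (1e XOR cf) XOR 70 = d1 XOR 70 = a1
byte 3: (dc XOR ff) XOR 6c = 23 XOR 6c = 4f
byte 4: (37 XOR c1) XOR 6f = f6 XOR 6f = 99
byte 5: (a1 XOR 51) XOR 79 = f0 XOR 79 = 89
byte 6: (1a XOR 44) XOR 20 = 5e XOR 20 = 7e
byte 7: (0e XOR 75) XOR 47 = 7b XOR 47 = 3c
byte 8: (be XOR cf) XOR 45 = 71 XOR 45 = 34
byte 9: (28 XOR 14) XOR 54 = 3c XOR 54 = 68
byte 10: (74 XOR 14) XOR 20 = 60 XOR 20 = 40
byte 11: (31 XOR 00) XOR 2f = 31 XOR 2f = 1e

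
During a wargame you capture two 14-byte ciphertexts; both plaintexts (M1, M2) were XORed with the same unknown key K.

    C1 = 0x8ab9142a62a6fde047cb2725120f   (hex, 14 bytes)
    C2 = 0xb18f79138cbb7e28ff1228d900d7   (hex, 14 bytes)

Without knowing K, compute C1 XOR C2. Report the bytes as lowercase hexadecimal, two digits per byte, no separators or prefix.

3b366d39ee1d83c8b8d90ffc12d8

C1 ⊕ C2 = (M1 ⊕ K) ⊕ (M2 ⊕ K) = M1 ⊕ M2 — the shared key cancels under XOR.
8a ^ b1 = 3b
b9 ^ 8f = 36
14 ^ 79 = 6d
2a ^ 13 = 39
62 ^ 8c = ee
a6 ^ bb = 1d
fd ^ 7e = 83
e0 ^ 28 = c8
47 ^ ff = b8
cb ^ 12 = d9
27 ^ 28 = 0f
25 ^ d9 = fc
12 ^ 00 = 12
0f ^ d7 = d8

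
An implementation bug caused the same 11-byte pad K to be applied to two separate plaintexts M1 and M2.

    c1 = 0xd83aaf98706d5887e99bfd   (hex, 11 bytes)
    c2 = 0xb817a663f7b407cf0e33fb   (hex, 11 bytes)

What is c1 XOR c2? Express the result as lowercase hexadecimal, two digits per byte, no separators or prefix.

c1 ⊕ c2 = (M1 ⊕ K) ⊕ (M2 ⊕ K) = M1 ⊕ M2 — the shared key cancels under XOR.
byte 0: d8 ^ b8 = 60
byte 1: 3a ^ 17 = 2d
byte 2: af ^ a6 = 09
byte 3: 98 ^ 63 = fb
byte 4: 70 ^ f7 = 87
byte 5: 6d ^ b4 = d9
byte 6: 58 ^ 07 = 5f
byte 7: 87 ^ cf = 48
byte 8: e9 ^ 0e = e7
byte 9: 9b ^ 33 = a8
byte 10: fd ^ fb = 06

602d09fb87d95f48e7a806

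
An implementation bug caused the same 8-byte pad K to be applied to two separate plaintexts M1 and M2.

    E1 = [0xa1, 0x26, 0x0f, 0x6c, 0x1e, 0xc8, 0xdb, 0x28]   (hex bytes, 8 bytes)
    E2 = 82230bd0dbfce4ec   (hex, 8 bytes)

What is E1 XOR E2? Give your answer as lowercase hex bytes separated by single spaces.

E1 ⊕ E2 = (M1 ⊕ K) ⊕ (M2 ⊕ K) = M1 ⊕ M2 — the shared key cancels under XOR.
a1 XOR 82 = 23
26 XOR 23 = 05
0f XOR 0b = 04
6c XOR d0 = bc
1e XOR db = c5
c8 XOR fc = 34
db XOR e4 = 3f
28 XOR ec = c4

23 05 04 bc c5 34 3f c4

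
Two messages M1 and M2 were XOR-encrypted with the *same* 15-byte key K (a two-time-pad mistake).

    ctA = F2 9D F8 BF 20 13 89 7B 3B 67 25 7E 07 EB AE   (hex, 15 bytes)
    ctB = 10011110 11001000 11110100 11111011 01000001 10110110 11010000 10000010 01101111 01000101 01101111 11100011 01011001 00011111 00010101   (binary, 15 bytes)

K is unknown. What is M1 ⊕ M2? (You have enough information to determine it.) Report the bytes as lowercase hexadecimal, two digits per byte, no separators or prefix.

6c550c4461a559f954224a9d5ef4bb

ctA ⊕ ctB = (M1 ⊕ K) ⊕ (M2 ⊕ K) = M1 ⊕ M2 — the shared key cancels under XOR.
f2 ^ 9e = 6c
9d ^ c8 = 55
f8 ^ f4 = 0c
bf ^ fb = 44
20 ^ 41 = 61
13 ^ b6 = a5
89 ^ d0 = 59
7b ^ 82 = f9
3b ^ 6f = 54
67 ^ 45 = 22
25 ^ 6f = 4a
7e ^ e3 = 9d
07 ^ 59 = 5e
eb ^ 1f = f4
ae ^ 15 = bb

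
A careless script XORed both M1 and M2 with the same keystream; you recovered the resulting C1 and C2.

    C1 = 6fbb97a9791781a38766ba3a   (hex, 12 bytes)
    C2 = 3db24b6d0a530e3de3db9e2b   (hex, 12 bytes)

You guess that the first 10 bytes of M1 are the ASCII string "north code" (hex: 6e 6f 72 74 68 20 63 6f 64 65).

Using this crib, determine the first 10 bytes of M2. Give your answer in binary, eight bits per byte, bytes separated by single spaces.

00111100 01100110 10101110 10110000 00011011 01100100 11101100 11110001 00000000 11011000

First, C1 ⊕ C2 = (M1 ⊕ K) ⊕ (M2 ⊕ K) = M1 ⊕ M2, so the key drops out. Then M2 = (M1 ⊕ M2) ⊕ M1 over the first 10 bytes.
byte 0: (6f ⊕ 3d) ⊕ 6e = 52 ⊕ 6e = 3c
byte 1: (bb ⊕ b2) ⊕ 6f = 09 ⊕ 6f = 66
byte 2: (97 ⊕ 4b) ⊕ 72 = dc ⊕ 72 = ae
byte 3: (a9 ⊕ 6d) ⊕ 74 = c4 ⊕ 74 = b0
byte 4: (79 ⊕ 0a) ⊕ 68 = 73 ⊕ 68 = 1b
byte 5: (17 ⊕ 53) ⊕ 20 = 44 ⊕ 20 = 64
byte 6: (81 ⊕ 0e) ⊕ 63 = 8f ⊕ 63 = ec
byte 7: (a3 ⊕ 3d) ⊕ 6f = 9e ⊕ 6f = f1
byte 8: (87 ⊕ e3) ⊕ 64 = 64 ⊕ 64 = 00
byte 9: (66 ⊕ db) ⊕ 65 = bd ⊕ 65 = d8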